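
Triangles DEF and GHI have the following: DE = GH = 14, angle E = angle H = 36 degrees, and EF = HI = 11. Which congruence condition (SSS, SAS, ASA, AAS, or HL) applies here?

The given information provides:
DE = GH = 14, angle E = angle H = 36 degrees, and EF = HI = 11
This matches the SAS congruence theorem.
Two pairs of corresponding sides and the included angle are equal (Side-Angle-Side).

SAS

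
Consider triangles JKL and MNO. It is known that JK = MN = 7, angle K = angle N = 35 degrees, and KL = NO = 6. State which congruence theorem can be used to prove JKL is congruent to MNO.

The given information matches SAS: Two pairs of corresponding sides and the included angle are equal (Side-Angle-Side).

SAS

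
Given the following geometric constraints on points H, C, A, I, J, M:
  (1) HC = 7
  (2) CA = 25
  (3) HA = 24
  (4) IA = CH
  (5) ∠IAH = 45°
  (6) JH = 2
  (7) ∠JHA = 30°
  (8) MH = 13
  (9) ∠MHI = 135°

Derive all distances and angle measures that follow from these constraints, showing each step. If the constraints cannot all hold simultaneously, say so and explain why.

The constraints are consistent.

From the given relations:
  IA = CH = 7

Step 1: From HA = 24, AI = 7, and ∠HAI = 45°, by the law of cosines:
  HI² = HA² + AI² - 2·HA·AI·cos(45°) = 576 + 49 - 237.6 = 387.4
  HI ≈ 19.68

Step 2: From AH = 24, HJ = 2, and ∠AHJ = 30°, by the law of cosines:
  AJ² = AH² + HJ² - 2·AH·HJ·cos(30°) = 576 + 4 - 83.14 = 496.9
  AJ ≈ 22.29

Step 3: From HA = 24, HC = 7, AC = 25, by the inverse law of cosines:
  cos(∠AHC) = (HA² + HC² - AC²) / (2·HA·HC)
  ∠AHC = 90°

Step 4: From CA = 25, CH = 7, AH = 24, by the inverse law of cosines:
  cos(∠ACH) = (CA² + CH² - AH²) / (2·CA·CH)
  ∠ACH = 73.74°

Step 5: From AC = 25, AH = 24, CH = 7, by the inverse law of cosines:
  cos(∠CAH) = (AC² + AH² - CH²) / (2·AC·AH)
  ∠CAH = 16.26°

Step 6: From IH = 19.68, HM = 13, and ∠IHM = 135°, by the law of cosines:
  IM² = IH² + HM² - 2·IH·HM·cos(135°) = 387.4 + 169 + 361.9 = 918.3
  IM ≈ 30.3

Step 7: From HA = 24, HI = 19.68, AI = 7, by the inverse law of cosines:
  cos(∠AHI) = (HA² + HI² - AI²) / (2·HA·HI)
  ∠AHI = 14.56°

Step 8: From AH = 24, AJ = 22.29, HJ = 2, by the inverse law of cosines:
  cos(∠HAJ) = (AH² + AJ² - HJ²) / (2·AH·AJ)
  ∠HAJ = 2.57°

Step 9: From IA = 7, IH = 19.68, AH = 24, by the inverse law of cosines:
  cos(∠AIH) = (IA² + IH² - AH²) / (2·IA·IH)
  ∠AIH = 120.44°

Step 10: From JA = 22.29, JH = 2, AH = 24, by the inverse law of cosines:
  cos(∠AJH) = (JA² + JH² - AH²) / (2·JA·JH)
  ∠AJH = 147.43°

Step 11: From IH = 19.68, IM = 30.3, HM = 13, by the inverse law of cosines:
  cos(∠HIM) = (IH² + IM² - HM²) / (2·IH·IM)
  ∠HIM = 17.66°

Step 12: From MH = 13, MI = 30.3, HI = 19.68, by the inverse law of cosines:
  cos(∠HMI) = (MH² + MI² - HI²) / (2·MH·MI)
  ∠HMI = 27.34°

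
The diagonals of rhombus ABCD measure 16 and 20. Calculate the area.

The diagonals of a rhombus divide it into four right triangles.
Each triangle has legs 16/ 2 = 8 and 20/2 = 10, so each has area (1/2)*8*10 = 40.
Four such triangles give total area = (d1 * d2) / 2 = 160.

160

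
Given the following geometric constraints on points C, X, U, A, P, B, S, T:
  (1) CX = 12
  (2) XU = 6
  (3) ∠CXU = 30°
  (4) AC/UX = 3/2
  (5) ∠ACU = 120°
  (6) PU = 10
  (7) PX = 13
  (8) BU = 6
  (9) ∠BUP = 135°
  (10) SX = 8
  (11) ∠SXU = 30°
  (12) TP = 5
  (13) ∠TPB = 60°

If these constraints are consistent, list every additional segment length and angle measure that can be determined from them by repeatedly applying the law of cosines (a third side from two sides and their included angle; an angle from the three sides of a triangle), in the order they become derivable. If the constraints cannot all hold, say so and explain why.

The constraints are consistent. Derivable facts, in order:
After 1 step:
- CU ≈ 7.44
- PB ≈ 14.86
- US ≈ 4.11
- ∠PUX = 105.96°
- ∠PXU = 47.7°
- ∠UPX = 26.34°
After 2 steps:
- BT ≈ 13.1
- UA ≈ 14.26
- ∠BPU = 16.59°
- ∠CUX = 126.21°
- ∠PBU = 28.41°
- ∠SUX = 103.06°
- ∠UCX = 23.79°
- ∠USX = 46.94°
After 3 steps:
- ∠AUC = 33.14°
- ∠BTP = 100.69°
- ∠CAU = 26.86°
- ∠PBT = 19.31°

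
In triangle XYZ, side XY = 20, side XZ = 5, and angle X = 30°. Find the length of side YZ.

By the law of cosines: YZ^2 = XY^2 + XZ^2 - 2*XY*XZ*cos(X)
YZ^2 = 20^2 + 5^2 - 2*20*5*cos(30°)
YZ^2 = 400 + 25 - 200*(sqrt(3)/2)
YZ^2 = 425 - 100*sqrt(3)
YZ = 5*sqrt(17 - 4*sqrt(3))

5*sqrt(17 - 4*sqrt(3))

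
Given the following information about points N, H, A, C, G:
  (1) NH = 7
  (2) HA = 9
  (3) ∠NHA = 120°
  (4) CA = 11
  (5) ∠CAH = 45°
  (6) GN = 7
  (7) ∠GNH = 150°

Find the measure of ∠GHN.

Step 1: By the law of cosines on triangle HNG: HG² = 7² + 7² − 2·7·7·cos(150°) = 182.87, so HG ≈ 13.52.
Step 2: By the inverse law of cosines on triangle GHN: cos(∠GHN) = (13.52² + 7² − 7²) / (2·13.52·7) = 182.87/189.32 = 0.9659, so ∠GHN = 15°.

Therefore, the measure of angle ∠GHN = 15°.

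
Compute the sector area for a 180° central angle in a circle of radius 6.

The full circle has area πr² = π(6)² = 36*pi.
The sector covers 180° out of 360°, a fraction of 1/2.
Sector area = 36*pi × 1/2 = 18*pi.

18*pi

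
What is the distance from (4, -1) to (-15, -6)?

d = sqrt((-19)^2 + (-5)^2) = sqrt(386)

sqrt(386)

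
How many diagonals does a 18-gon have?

Total line segments between 18 vertices = C(18,2) = 153.
Subtract the 18 sides: 153 - 18 = 135 diagonals.

135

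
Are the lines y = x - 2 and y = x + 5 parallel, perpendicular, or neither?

Slope of line 1: m1 = 1
Slope of line 2: m2 = 1
m1 = m2, so the lines are parallel.

Parallel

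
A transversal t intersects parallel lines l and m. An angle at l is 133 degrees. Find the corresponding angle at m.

Corresponding angles formed by parallel lines and a transversal are equal.
The given angle is 133 degrees.
The corresponding angle = 133 degrees.

133 degrees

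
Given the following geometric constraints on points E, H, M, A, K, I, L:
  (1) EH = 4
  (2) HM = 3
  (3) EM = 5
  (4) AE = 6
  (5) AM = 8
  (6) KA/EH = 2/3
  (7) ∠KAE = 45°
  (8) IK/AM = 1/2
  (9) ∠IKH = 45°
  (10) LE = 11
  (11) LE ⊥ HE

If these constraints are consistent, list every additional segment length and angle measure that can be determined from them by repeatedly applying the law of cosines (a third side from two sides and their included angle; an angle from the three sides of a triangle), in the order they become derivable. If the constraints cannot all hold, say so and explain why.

The constraints are consistent. Derivable facts, in order:
After 1 step:
- EK ≈ 4.53
- HL = √137
- ∠AEM = 92.87°
- ∠AME = 48.51°
- ∠EAM = 38.62°
- ∠EHM = 90°
- ∠EMH = 53.13°
- ∠HEM = 36.87°
After 2 steps:
- ∠AEK = 24.62°
- ∠AKE = 110.38°
- ∠EHL = 70.02°
- ∠ELH = 19.98°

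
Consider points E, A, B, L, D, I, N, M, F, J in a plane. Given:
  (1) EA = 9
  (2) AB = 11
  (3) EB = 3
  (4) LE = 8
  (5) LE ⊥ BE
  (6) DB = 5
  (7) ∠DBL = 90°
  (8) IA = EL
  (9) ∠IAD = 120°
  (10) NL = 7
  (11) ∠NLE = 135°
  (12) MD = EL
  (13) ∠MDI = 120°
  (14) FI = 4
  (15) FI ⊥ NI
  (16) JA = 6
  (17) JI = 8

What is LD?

Step 1: By the law of cosines on triangle LEB: LB² = 8² + 3² − 2·8·3·cos(90°) = 73, so LB = √73.
Step 2: By the law of cosines on triangle LBD: LD² = √73² + 5² − 2·√73·5·cos(90°) = 98, so LD = 7·√2.

Therefore, the length of LD = 7·√2.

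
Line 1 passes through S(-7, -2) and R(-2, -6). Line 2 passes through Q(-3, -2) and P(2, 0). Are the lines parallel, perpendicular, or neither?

Slope of line 1: m1 = (-6 - -2)/(-2 - -7) = -4/5 = -4/5
Slope of line 2: m2 = (0 - -2)/(2 - -3) = 2/5 = 2/5
For parallel lines we need equal slopes: -4/5 != 2/5.
For perpendicular lines we need m1*m2 = -1: (-4/5)(2/5) = -8/25 != -1.
Since neither condition holds, the lines are neither parallel nor perpendicular.

Neither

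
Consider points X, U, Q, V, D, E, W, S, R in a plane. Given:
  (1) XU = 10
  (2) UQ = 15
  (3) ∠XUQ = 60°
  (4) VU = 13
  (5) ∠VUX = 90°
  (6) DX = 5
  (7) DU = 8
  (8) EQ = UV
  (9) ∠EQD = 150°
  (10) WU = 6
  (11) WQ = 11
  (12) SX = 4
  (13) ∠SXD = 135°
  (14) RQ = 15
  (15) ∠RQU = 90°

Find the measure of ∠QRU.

Step 1: By the law of cosines on triangle RQU: RU² = 15² + 15² − 2·15·15·cos(90°) = 450, so RU = 15·√2.
Step 2: By the inverse law of cosines on triangle QRU: cos(∠QRU) = (15² + (15·√2)² − 15²) / (2·15·15·√2) = 450/636.4 = 0.7071, so ∠QRU = 45°.

Therefore, the measure of angle ∠QRU = 45°.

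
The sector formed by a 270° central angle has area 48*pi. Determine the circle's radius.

Sector area A = πr² × θ/360, so r² = 360A / (πθ).
r² = 360 × 48*pi / (π × 270)
r² = 64
r = 8

8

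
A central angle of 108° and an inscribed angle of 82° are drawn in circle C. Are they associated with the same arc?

By the inscribed angle theorem, the inscribed angle for a central angle of 108° should be 108° / 2 = 54°.
The given inscribed angle is 82°, which does not equal 54°.
Therefore, no, they do not correspond to the same arc.

No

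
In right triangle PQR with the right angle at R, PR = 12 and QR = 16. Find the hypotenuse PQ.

By the Pythagorean theorem: PQ^2 = PR^2 + QR^2
PQ^2 = 12^2 + 16^2 = 144 + 256 = 400
PQ = sqrt(400) = 20

20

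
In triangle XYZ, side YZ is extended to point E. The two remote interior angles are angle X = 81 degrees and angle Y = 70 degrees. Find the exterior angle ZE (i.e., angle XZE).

Exterior angle = 81 + 70 = 151 degrees (exterior angle theorem).

151 degrees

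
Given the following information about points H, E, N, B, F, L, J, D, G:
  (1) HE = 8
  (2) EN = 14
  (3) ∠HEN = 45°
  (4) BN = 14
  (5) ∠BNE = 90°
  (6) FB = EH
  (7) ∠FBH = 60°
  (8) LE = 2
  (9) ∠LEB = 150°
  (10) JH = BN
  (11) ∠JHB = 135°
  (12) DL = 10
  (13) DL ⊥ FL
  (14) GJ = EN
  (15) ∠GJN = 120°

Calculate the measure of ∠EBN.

Step 1: By the law of cosines on triangle BNE: BE² = 14² + 14² − 2·14·14·cos(90°) = 392, so BE = 14·√2.
Step 2: By the inverse law of cosines on triangle EBN: cos(∠EBN) = ((14·√2)² + 14² − 14²) / (2·14·√2·14) = 392/554.37 = 0.7071, so ∠EBN = 45°.

Therefore, the measure of angle ∠EBN = 45°.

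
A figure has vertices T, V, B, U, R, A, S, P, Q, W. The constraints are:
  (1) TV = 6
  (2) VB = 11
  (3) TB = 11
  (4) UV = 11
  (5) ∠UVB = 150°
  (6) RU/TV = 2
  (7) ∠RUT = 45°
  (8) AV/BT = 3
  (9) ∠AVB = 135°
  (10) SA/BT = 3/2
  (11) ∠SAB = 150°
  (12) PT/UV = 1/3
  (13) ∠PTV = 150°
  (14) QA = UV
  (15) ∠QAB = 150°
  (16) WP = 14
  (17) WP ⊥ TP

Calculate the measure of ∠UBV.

Step 1: By the law of cosines on triangle BVU: BU² = 11² + 11² − 2·11·11·cos(150°) = 451.58, so BU ≈ 21.25.
Step 2: By the inverse law of cosines on triangle UBV: cos(∠UBV) = (21.25² + 11² − 11²) / (2·21.25·11) = 451.58/467.51 = 0.9659, so ∠UBV = 15°.

Therefore, the measure of angle ∠UBV = 15°.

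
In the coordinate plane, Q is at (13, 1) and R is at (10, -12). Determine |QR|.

d = sqrt((-3)^2 + (-13)^2) = sqrt(178)

sqrt(178)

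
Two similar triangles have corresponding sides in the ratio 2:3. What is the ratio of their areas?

Area scales with the square of linear dimensions. If every length is multiplied by 2/3, then the area is multiplied by (2/3)^2 = 4/9.
The area ratio is 4:9.

4:9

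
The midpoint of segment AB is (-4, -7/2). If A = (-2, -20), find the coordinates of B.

Using the midpoint formula: M = ((x1 + x2)/2, (y1 + y2)/2)
We know M = (-4, -7/2) and A = (-2, -20)
For x: -4 = (-2 + x2)/2, so x2 = 2*-4 - -2 = -6
For y: -7/2 = (-20 + y2)/2, so y2 = 2*-7/2 - -20 = 13
B = (-6, 13)

(-6, 13)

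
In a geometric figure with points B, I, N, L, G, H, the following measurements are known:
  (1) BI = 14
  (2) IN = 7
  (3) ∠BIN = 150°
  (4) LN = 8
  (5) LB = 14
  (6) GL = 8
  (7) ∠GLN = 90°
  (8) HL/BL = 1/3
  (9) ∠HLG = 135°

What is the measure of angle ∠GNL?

Step 1: By the law of cosines on triangle NLG: NG² = 8² + 8² − 2·8·8·cos(90°) = 128, so NG = 8·√2.
Step 2: By the inverse law of cosines on triangle GNL: cos(∠GNL) = ((8·√2)² + 8² − 8²) / (2·8·√2·8) = 128/181.02 = 0.7071, so ∠GNL = 45°.

Therefore, the measure of angle ∠GNL = 45°.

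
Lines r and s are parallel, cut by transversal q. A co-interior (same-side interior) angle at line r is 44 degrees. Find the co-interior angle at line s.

Co-interior angles (same-side interior) formed by parallel lines and a transversal are supplementary (sum to 180 degrees).
The given angle is 44 degrees.
The co-interior angle = 180 - 44 = 136 degrees.

136 degrees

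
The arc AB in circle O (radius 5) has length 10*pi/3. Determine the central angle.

Arc length L = 2πr × θ/360, so θ = 360L / (2πr).
θ = 360 × 10*pi/3 / (2π × 5)
θ = 120°
θ = 120°

120°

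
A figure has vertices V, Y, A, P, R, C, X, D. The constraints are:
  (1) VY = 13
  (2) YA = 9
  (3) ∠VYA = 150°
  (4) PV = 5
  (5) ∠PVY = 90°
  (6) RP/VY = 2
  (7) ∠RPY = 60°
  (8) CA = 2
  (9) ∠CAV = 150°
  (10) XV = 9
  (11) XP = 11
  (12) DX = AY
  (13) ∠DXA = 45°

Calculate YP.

Step 1: By the law of cosines on triangle YVP: YP² = 13² + 5² − 2·13·5·cos(90°) = 194, so YP = √194.

Therefore, the length of YP = √194.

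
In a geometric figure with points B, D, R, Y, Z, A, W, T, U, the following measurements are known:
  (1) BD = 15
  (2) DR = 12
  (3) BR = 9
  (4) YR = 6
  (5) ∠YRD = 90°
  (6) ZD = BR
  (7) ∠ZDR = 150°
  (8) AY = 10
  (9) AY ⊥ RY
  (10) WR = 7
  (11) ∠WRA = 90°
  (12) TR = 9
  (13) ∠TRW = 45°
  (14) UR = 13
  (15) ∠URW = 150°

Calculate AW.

Step 1: By the law of cosines on triangle AYR: AR² = 10² + 6² − 2·10·6·cos(90°) = 136, so AR = 2·√34.
Step 2: By the law of cosines on triangle ARW: AW² = (2·√34)² + 7² − 2·2·√34·7·cos(90°) = 185, so AW = √185.

Therefore, the length of AW = √185.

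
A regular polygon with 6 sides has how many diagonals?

Each of the 6 vertices connects to 3 non-adjacent vertices via diagonals.
Total connections = 6 × 3 = 18, but each diagonal is counted twice.
Number of diagonals = 18 / 2 = 9.

9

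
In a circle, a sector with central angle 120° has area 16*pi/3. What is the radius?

The sector covers 120°/360° = 1/3 of the full circle.
Full circle area = 16*pi/3 / 1/3 = 16*pi.
Since full area = πr², we get r² = 16*pi/π = 16, so r = 4.

4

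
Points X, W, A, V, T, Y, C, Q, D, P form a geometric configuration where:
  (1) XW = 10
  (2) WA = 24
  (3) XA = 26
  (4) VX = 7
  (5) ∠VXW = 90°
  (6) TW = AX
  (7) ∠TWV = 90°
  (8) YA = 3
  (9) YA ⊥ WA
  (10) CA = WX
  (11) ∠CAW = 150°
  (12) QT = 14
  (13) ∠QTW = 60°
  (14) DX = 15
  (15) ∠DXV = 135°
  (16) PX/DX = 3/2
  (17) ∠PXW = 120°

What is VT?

From the given relations: TW = AX = 26.
Step 1: By the law of cosines on triangle VXW: VW² = 7² + 10² − 2·7·10·cos(90°) = 149, so VW = √149.
Step 2: By the law of cosines on triangle VWT: VT² = √149² + 26² − 2·√149·26·cos(90°) = 825, so VT = 5·√33.

Therefore, the length of VT = 5·√33.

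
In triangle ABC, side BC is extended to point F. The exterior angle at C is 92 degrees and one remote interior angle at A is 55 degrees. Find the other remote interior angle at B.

By the exterior angle theorem: exterior angle = sum of remote interior angles.
92 = 55 + angle B
angle B = 92 - 55 = 37 degrees

37 degrees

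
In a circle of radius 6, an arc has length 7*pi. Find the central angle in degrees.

Arc length L = 2πr × θ/360, so θ = 360L / (2πr).
θ = 360 × 7*pi / (2π × 6)
θ = 210°
θ = 210°

210°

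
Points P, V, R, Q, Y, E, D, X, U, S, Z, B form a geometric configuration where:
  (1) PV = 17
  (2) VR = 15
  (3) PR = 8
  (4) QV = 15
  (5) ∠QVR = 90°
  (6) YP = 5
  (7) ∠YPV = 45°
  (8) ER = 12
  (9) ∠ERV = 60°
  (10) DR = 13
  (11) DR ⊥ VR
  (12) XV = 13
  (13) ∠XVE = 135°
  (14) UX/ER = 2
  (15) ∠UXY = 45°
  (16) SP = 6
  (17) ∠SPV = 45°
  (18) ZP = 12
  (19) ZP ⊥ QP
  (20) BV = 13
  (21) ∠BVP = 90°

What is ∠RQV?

Step 1: By the law of cosines on triangle QVR: QR² = 15² + 15² − 2·15·15·cos(90°) = 450, so QR = 15·√2.
Step 2: By the inverse law of cosines on triangle RQV: cos(∠RQV) = ((15·√2)² + 15² − 15²) / (2·15·√2·15) = 450/636.4 = 0.7071, so ∠RQV = 45°.

Therefore, the measure of angle ∠RQV = 45°.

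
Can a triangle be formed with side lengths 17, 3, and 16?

Sort the sides: 3, 16, 17.
It suffices to check that the sum of the two smallest exceeds the largest:
3 + 16 = 19 > 17. ✓
Yes, a valid triangle can be formed.

Yes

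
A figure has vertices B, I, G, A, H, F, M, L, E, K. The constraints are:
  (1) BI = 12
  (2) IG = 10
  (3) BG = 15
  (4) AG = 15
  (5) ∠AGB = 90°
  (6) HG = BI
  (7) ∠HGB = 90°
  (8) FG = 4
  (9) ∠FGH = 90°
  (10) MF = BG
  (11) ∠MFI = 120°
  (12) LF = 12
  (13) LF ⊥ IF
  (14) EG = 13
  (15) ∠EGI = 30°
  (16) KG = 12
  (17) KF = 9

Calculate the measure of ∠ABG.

Step 1: By the law of cosines on triangle BGA: BA² = 15² + 15² − 2·15·15·cos(90°) = 450, so BA = 15·√2.
Step 2: By the inverse law of cosines on triangle ABG: cos(∠ABG) = ((15·√2)² + 15² − 15²) / (2·15·√2·15) = 450/636.4 = 0.7071, so ∠ABG = 45°.

Therefore, the measure of angle ∠ABG = 45°.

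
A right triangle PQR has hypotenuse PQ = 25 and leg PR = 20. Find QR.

Rearranging the Pythagorean theorem to solve for the unknown leg:
leg^2 = hypotenuse^2 - known_leg^2 = 625 - 400 = 225
leg = sqrt(225) = 15.

15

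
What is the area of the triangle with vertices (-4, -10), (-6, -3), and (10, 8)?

The Shoelace formula computes the area from vertex coordinates by summing cross products.
For vertices (-4,-10), (-6,-3), (10,8):
Signed sum = -4*-3 - -6*-10 + -6*8 - 10*-3 + 10*-10 - -4*8
= -48 + -18 + -68 = -134
Area = (1/2)|-134| = 67.

67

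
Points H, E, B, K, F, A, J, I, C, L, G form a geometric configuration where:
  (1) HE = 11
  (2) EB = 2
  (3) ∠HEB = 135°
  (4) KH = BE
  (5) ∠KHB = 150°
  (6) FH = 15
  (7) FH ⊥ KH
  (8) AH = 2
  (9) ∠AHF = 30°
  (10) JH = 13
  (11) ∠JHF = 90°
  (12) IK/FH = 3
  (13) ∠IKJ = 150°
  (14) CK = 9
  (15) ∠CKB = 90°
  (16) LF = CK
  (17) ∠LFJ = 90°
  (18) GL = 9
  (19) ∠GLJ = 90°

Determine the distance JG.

From the given relations: LF = CK = 9.
Step 1: By the law of cosines on triangle FHJ: FJ² = 15² + 13² − 2·15·13·cos(90°) = 394, so FJ ≈ 19.85.
Step 2: By the law of cosines on triangle LFJ: LJ² = 9² + 19.85² − 2·9·19.85·cos(90°) = 475, so LJ = 5·√19.
Step 3: By the law of cosines on triangle JLG: JG² = (5·√19)² + 9² − 2·5·√19·9·cos(90°) = 556, so JG = 2·√139.

Therefore, the length of JG = 2·√139.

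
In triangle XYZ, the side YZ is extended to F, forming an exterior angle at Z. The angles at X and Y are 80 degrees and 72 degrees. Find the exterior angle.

By the exterior angle theorem, an exterior angle of a triangle equals the sum of the two remote interior angles.
Exterior angle = angle X + angle Y
Exterior angle = 80 + 72 = 152 degrees

152 degrees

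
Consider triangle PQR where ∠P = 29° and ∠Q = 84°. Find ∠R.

By the triangle angle sum property, the three interior angles of any triangle add up to 180°.
We know angle P = 29° and angle Q = 84°, so their sum is 113°.
Therefore angle R = 180° - 113° = 67°.

67 degrees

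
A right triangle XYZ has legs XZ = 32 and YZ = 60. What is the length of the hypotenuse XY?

In a right triangle, the square of the hypotenuse equals the sum of the squares of the two legs.
The legs are 32 and 60, so the hypotenuse = sqrt(1024 + 3600) = sqrt(4624) = 68.

68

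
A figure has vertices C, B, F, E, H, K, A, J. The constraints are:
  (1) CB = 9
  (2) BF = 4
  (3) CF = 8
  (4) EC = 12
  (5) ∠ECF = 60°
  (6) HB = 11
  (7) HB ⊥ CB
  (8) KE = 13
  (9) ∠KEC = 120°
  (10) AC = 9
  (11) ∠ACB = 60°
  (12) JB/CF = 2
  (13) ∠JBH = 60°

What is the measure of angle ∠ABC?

Step 1: By the law of cosines on triangle BCA: BA² = 9² + 9² − 2·9·9·cos(60°) = 81, so BA = 9.
Step 2: By the inverse law of cosines on triangle ABC: cos(∠ABC) = (9² + 9² − 9²) / (2·9·9) = 81/162 = 0.5, so ∠ABC = 60°.

Therefore, the measure of angle ∠ABC = 60°.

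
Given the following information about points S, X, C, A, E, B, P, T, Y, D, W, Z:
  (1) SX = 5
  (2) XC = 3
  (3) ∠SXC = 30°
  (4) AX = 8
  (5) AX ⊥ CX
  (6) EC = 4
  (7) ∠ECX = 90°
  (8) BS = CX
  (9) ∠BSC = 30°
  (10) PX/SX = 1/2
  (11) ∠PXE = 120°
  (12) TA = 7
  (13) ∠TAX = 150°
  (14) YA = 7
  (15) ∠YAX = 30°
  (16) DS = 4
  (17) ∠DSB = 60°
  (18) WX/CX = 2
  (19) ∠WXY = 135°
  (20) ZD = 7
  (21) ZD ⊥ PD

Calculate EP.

From the given relations: PX = 1/2·SX = 1/2·5 ≈ 2.5.
Step 1: By the law of cosines on triangle ECX: EX² = 4² + 3² − 2·4·3·cos(90°) = 25, so EX = 5.
Step 2: By the law of cosines on triangle EXP: EP² = 5² + 2.5² − 2·5·2.5·cos(120°) = 43.75, so EP = 5/2·√7.

Therefore, the length of EP = 5/2·√7.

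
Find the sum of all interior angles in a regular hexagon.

The sum of interior angles of an n-sided polygon is (n - 2) * 180.
For n = 6: (6 - 2) * 180 = 4 * 180 = 720 degrees.

720 degrees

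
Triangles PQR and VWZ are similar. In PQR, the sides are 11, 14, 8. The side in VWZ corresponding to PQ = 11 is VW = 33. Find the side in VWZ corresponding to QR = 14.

Since the triangles are similar, the ratio of corresponding sides is constant.
Scale factor k = VW / PQ = 33 / 11 = 3
WZ = k * QR = 3 * 14 = 42

42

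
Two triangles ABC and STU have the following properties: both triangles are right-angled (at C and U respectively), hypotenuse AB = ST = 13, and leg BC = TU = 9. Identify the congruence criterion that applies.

Consider the given information: both triangles are right-angled (at C and U respectively), hypotenuse AB = ST = 13, and leg BC = TU = 9
This is not SAS or AAS: SAS requires two sides and the included angle between them. AAS requires two angles and a non-included side.
The correct criterion is HL. The hypotenuse and one leg of two right triangles are equal (Hypotenuse-Leg).

HL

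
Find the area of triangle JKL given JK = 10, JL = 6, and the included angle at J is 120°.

Area = (1/2)(10)(6) sin(120°) = (1/2)(10)(6)(sqrt(3)/2) = 15*sqrt(3)

15*sqrt(3)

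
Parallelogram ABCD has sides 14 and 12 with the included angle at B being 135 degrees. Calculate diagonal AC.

Law of cosines: d^2 = 14^2 + 12^2 - 2(14)(12)cos(135°) = 168*sqrt(2) + 340, so d = 2*sqrt(42*sqrt(2) + 85).

2*sqrt(42*sqrt(2) + 85)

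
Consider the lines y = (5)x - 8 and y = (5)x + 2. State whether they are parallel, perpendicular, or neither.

Slope of line 1: m1 = 5
Slope of line 2: m2 = 5
Since m1 = m2 = 5, the lines are parallel.

Parallel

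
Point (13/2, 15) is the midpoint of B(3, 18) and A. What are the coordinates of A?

Using the midpoint formula: M = ((x1 + x2)/2, (y1 + y2)/2)
We know M = (13/2, 15) and B = (3, 18)
For x: 13/2 = (3 + x2)/2, so x2 = 2*13/2 - 3 = 10
For y: 15 = (18 + y2)/2, so y2 = 2*15 - 18 = 12
A = (10, 12)

(10, 12)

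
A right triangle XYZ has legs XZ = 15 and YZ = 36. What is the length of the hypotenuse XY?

In a right triangle, the square of the hypotenuse equals the sum of the squares of the two legs.
The legs are 15 and 36, so the hypotenuse = sqrt(225 + 1296) = sqrt(1521) = 39.

39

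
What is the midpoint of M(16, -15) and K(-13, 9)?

The midpoint is the average of the coordinates:
x: (16 + -13)/2 = 3/2
y: (-15 + 9)/2 = -3
Midpoint = (3/2, -3)

(3/2, -3)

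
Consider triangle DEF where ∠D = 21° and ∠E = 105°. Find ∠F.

angle F = 180 - 21 - 105 = 54 degrees.

54 degrees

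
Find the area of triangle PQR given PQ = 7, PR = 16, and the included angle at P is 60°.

When two sides and the included angle are known, the area formula is (1/2)ab sin(C).
The height from one side to the opposite vertex is 16 sin(60°) = 8*sqrt(3).
Area = (1/2) * 7 * 8*sqrt(3) = 28*sqrt(3).

28*sqrt(3)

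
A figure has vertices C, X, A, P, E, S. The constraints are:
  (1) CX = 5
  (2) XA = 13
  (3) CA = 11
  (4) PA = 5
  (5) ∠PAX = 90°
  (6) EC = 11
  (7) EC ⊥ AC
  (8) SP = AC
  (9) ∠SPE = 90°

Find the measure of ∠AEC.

Step 1: By the law of cosines on triangle ECA: EA² = 11² + 11² − 2·11·11·cos(90°) = 242, so EA = 11·√2.
Step 2: By the inverse law of cosines on triangle AEC: cos(∠AEC) = ((11·√2)² + 11² − 11²) / (2·11·√2·11) = 242/342.24 = 0.7071, so ∠AEC = 45°.

Therefore, the measure of angle ∠AEC = 45°.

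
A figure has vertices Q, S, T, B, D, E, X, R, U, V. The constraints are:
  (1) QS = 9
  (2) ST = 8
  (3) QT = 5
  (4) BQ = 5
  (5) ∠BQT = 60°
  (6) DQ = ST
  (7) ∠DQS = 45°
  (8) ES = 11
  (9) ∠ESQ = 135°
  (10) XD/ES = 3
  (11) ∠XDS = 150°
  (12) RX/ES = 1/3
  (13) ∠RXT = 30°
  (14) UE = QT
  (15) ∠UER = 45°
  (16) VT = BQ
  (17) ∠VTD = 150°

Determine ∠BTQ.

Step 1: By the law of cosines on triangle TQB: TB² = 5² + 5² − 2·5·5·cos(60°) = 25, so TB = 5.
Step 2: By the inverse law of cosines on triangle BTQ: cos(∠BTQ) = (5² + 5² − 5²) / (2·5·5) = 25/50 = 0.5, so ∠BTQ = 60°.

Therefore, the measure of angle ∠BTQ = 60°.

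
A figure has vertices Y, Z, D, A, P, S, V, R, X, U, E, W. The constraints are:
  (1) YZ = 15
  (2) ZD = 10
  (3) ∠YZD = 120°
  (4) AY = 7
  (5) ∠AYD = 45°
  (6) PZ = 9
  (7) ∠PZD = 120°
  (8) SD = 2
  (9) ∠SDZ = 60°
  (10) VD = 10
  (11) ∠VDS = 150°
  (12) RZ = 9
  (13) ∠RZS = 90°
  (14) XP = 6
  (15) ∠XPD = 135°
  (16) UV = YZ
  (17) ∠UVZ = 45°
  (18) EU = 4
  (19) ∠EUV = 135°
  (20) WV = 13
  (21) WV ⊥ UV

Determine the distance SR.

Step 1: By the law of cosines on triangle ZDS: ZS² = 10² + 2² − 2·10·2·cos(60°) = 84, so ZS = 2·√21.
Step 2: By the law of cosines on triangle SZR: SR² = (2·√21)² + 9² − 2·2·√21·9·cos(90°) = 165, so SR = √165.

Therefore, the length of SR = √165.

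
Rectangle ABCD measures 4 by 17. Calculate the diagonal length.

Using the Pythagorean theorem:
d² = 4² + 17² = 16 + 289 = 305
d = sqrt(305)

sqrt(305)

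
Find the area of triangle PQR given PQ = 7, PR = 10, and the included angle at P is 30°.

Area = (1/2) * PQ * PR * sin(P)
Area = (1/2) * 7 * 10 * sin(30°)
Area = (1/2) * 7 * 10 * 1/2
Area = 35/2

35/2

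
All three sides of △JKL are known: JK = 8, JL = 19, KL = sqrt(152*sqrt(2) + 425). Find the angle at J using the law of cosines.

When all three sides of a triangle are known, the law of cosines can be rearranged to find any angle.
cos(C) = (a² + b² - c²) / (2ab) gives cos(J) = -sqrt(2)/2.
Taking the inverse cosine: J = 135°.

135°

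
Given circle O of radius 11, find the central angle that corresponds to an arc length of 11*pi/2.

Arc length L = 2πr × θ/360, so θ = 360L / (2πr).
θ = 360 × 11*pi/2 / (2π × 11)
θ = 90°
θ = 90°

90°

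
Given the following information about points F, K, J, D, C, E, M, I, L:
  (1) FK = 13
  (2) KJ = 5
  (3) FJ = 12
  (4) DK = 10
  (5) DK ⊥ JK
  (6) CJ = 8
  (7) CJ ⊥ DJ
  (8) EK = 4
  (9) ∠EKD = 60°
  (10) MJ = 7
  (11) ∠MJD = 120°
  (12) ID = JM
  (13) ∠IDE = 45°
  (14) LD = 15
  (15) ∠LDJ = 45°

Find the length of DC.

Step 1: By the law of cosines on triangle JKD: JD² = 5² + 10² − 2·5·10·cos(90°) = 125, so JD = 5·√5.
Step 2: By the law of cosines on triangle DJC: DC² = (5·√5)² + 8² − 2·5·√5·8·cos(90°) = 189, so DC = 3·√21.

Therefore, the length of DC = 3·√21.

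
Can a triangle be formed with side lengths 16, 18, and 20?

Sort the sides: 16, 18, 20.
It suffices to check that the sum of the two smallest exceeds the largest:
16 + 18 = 34 > 20. ✓
Yes, a valid triangle can be formed.

Yes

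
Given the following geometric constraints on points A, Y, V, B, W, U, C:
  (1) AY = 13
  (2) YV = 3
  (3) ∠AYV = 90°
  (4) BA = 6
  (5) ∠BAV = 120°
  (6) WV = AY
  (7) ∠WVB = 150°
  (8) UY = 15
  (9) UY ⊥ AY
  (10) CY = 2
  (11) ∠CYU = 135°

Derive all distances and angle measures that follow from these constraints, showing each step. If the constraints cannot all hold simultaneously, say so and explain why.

The constraints are consistent.

From the given relations:
  WV = AY = 13

Step 1: From AY = 13, YV = 3, and ∠AYV = 90°, by the law of cosines:
  AV² = AY² + YV² - 2·AY·YV·cos(90°) = 169 + 9 - 0 = 178
  AV = √178

Step 2: From AY = 13, YU = 15, and ∠AYU = 90°, by the law of cosines:
  AU² = AY² + YU² - 2·AY·YU·cos(90°) = 169 + 225 - 0 = 394
  AU ≈ 19.85

Step 3: From UY = 15, YC = 2, and ∠UYC = 135°, by the law of cosines:
  UC² = UY² + YC² - 2·UY·YC·cos(135°) = 225 + 4 + 42.43 = 271.4
  UC ≈ 16.48

Step 4: From VA = √178, AB = 6, and ∠VAB = 120°, by the law of cosines:
  VB² = VA² + AB² - 2·VA·AB·cos(120°) = 178 + 36 + 80.05 = 294
  VB ≈ 17.15

Step 5: From AU = 19.85, AY = 13, UY = 15, by the inverse law of cosines:
  cos(∠UAY) = (AU² + AY² - UY²) / (2·AU·AY)
  ∠UAY = 49.09°

Step 6: From AV = √178, AY = 13, VY = 3, by the inverse law of cosines:
  cos(∠VAY) = (AV² + AY² - VY²) / (2·AV·AY)
  ∠VAY = 12.99°

Step 7: From VA = √178, VY = 3, AY = 13, by the inverse law of cosines:
  cos(∠AVY) = (VA² + VY² - AY²) / (2·VA·VY)
  ∠AVY = 77.01°

Step 8: From UA = 19.85, UY = 15, AY = 13, by the inverse law of cosines:
  cos(∠AUY) = (UA² + UY² - AY²) / (2·UA·UY)
  ∠AUY = 40.91°

Step 9: From UC = 16.48, UY = 15, CY = 2, by the inverse law of cosines:
  cos(∠CUY) = (UC² + UY² - CY²) / (2·UC·UY)
  ∠CUY = 4.92°

Step 10: From CU = 16.48, CY = 2, UY = 15, by the inverse law of cosines:
  cos(∠UCY) = (CU² + CY² - UY²) / (2·CU·CY)
  ∠UCY = 40.08°

Step 11: From BV = 17.15, VW = 13, and ∠BVW = 150°, by the law of cosines:
  BW² = BV² + VW² - 2·BV·VW·cos(150°) = 294 + 169 + 386.1 = 849.2
  BW ≈ 29.14

Step 12: From VA = √178, VB = 17.15, AB = 6, by the inverse law of cosines:
  cos(∠AVB) = (VA² + VB² - AB²) / (2·VA·VB)
  ∠AVB = 17.64°

Step 13: From BA = 6, BV = 17.15, AV = √178, by the inverse law of cosines:
  cos(∠ABV) = (BA² + BV² - AV²) / (2·BA·BV)
  ∠ABV = 42.36°

Step 14: From BV = 17.15, BW = 29.14, VW = 13, by the inverse law of cosines:
  cos(∠VBW) = (BV² + BW² - VW²) / (2·BV·BW)
  ∠VBW = 12.89°

Step 15: From WB = 29.14, WV = 13, BV = 17.15, by the inverse law of cosines:
  cos(∠BWV) = (WB² + WV² - BV²) / (2·WB·WV)
  ∠BWV = 17.11°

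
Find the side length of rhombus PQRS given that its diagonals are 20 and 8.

The diagonals of a rhombus bisect each other at right angles.
Half-diagonals: 20/2 = 10 and 8/2 = 4
side = sqrt(10^2 + 4^2)
side = sqrt(100 + 16)
side = sqrt(116) = 2*sqrt(29)

2*sqrt(29)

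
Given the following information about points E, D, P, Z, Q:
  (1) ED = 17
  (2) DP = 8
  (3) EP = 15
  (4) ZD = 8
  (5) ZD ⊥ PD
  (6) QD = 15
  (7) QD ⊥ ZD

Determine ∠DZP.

Step 1: By the law of cosines on triangle ZDP: ZP² = 8² + 8² − 2·8·8·cos(90°) = 128, so ZP = 8·√2.
Step 2: By the inverse law of cosines on triangle DZP: cos(∠DZP) = (8² + (8·√2)² − 8²) / (2·8·8·√2) = 128/181.02 = 0.7071, so ∠DZP = 45°.

Therefore, the measure of angle ∠DZP = 45°.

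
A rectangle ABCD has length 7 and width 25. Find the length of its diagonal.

A rectangle's diagonal splits it into two right triangles, with the diagonal as the hypotenuse.
By the Pythagorean theorem, d^2 = 7^2 + 25^2 = 674.
Therefore d = sqrt(674).

sqrt(674)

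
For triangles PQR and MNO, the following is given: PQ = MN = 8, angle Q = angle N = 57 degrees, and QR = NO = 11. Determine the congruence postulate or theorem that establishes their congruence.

Consider the given information: PQ = MN = 8, angle Q = angle N = 57 degrees, and QR = NO = 11
This is not SSS or ASA: SSS requires all three pairs of sides, but we don't have that. ASA requires two angles and the side between them.
The correct criterion is SAS. Two pairs of corresponding sides and the included angle are equal (Side-Angle-Side).

SAS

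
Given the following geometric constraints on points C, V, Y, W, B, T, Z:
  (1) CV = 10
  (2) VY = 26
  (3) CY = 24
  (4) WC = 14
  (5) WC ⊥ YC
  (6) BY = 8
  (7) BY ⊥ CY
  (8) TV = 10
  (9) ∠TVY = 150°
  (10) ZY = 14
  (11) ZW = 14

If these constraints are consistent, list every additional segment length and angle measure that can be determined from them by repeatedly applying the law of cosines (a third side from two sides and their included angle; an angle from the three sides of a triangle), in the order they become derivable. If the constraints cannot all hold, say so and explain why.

The constraints are consistent. Derivable facts, in order:
After 1 step:
- CB = 8·√10
- YT ≈ 35.02
- YW = 2·√193
- ∠CVY = 67.38°
- ∠CYV = 22.62°
- ∠VCY = 90°
After 2 steps:
- ∠BCY = 18.43°
- ∠CBY = 71.57°
- ∠CWY = 59.74°
- ∠CYW = 30.26°
- ∠TYV = 8.21°
- ∠VTY = 21.79°
- ∠WYZ = 7.11°
- ∠WZY = 165.79°
- ∠YWZ = 7.11°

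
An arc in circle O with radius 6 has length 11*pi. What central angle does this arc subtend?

Arc length L = 2πr × θ/360, so θ = 360L / (2πr).
θ = 360 × 11*pi / (2π × 6)
θ = 330°
θ = 330°

330°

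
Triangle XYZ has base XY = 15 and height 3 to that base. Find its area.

Area = (1/2)(15)(3) = 45/2

45/2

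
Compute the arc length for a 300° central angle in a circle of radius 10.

The full circumference is 2πr = 2π(10) = 20*pi.
The arc spans 300° out of 360°, which is a fraction of 5/6.
Arc length = 20*pi × 5/6 = 50*pi/3.

50*pi/3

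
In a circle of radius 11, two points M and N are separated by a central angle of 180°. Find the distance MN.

Drop a perpendicular from the center to the chord, bisecting both the chord and the central angle.
Each half-chord = r sin(θ/2) = 11 sin(90°).
The full chord = 2 × 11 × sin(90°) = 22.

22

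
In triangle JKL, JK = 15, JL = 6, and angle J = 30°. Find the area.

Area = (1/2)(15)(6) sin(30°) = (1/2)(15)(6)(1/2) = 45/2

45/2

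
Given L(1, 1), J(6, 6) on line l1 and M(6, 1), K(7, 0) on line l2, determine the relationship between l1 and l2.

Slope of line 1: m1 = (6 - 1)/(6 - 1) = 5/5 = 1
Slope of line 2: m2 = (0 - 1)/(7 - 6) = -1/1 = -1
m1 * m2 = -1, so perpendicular.

Perpendicular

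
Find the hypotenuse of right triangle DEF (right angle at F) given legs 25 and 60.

By the Pythagorean theorem: DE^2 = DF^2 + EF^2
DE^2 = 25^2 + 60^2 = 625 + 3600 = 4225
DE = sqrt(4225) = 65

65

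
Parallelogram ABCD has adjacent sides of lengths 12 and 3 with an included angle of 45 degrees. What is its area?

Area = 12 * 3 * sin(45°) = 36 * sqrt(2)/2 = 18*sqrt(2)

18*sqrt(2)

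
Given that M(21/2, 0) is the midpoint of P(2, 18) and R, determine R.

Using the midpoint formula: M = ((x1 + x2)/2, (y1 + y2)/2)
We know M = (21/2, 0) and P = (2, 18)
For x: 21/2 = (2 + x2)/2, so x2 = 2*21/2 - 2 = 19
For y: 0 = (18 + y2)/2, so y2 = 2*0 - 18 = -18
R = (19, -18)

(19, -18)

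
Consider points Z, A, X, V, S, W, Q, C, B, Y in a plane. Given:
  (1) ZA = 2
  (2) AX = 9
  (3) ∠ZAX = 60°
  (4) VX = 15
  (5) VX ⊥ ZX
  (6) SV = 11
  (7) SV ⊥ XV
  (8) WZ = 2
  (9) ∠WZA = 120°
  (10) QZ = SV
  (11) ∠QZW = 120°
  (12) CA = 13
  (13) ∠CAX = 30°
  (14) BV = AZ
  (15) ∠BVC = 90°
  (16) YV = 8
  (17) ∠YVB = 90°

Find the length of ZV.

Step 1: By the law of cosines on triangle ZAX: ZX² = 2² + 9² − 2·2·9·cos(60°) = 67, so ZX = √67.
Step 2: By the law of cosines on triangle ZXV: ZV² = √67² + 15² − 2·√67·15·cos(90°) = 292, so ZV = 2·√73.

Therefore, the length of ZV = 2·√73.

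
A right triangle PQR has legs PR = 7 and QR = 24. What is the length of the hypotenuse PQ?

In a right triangle, the square of the hypotenuse equals the sum of the squares of the two legs.
The legs are 7 and 24, so the hypotenuse = sqrt(49 + 576) = sqrt(625) = 25.

25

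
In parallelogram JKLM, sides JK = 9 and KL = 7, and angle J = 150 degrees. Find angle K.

Consecutive angles are supplementary: angle K = 180 - 150 = 30 degrees.

30 degrees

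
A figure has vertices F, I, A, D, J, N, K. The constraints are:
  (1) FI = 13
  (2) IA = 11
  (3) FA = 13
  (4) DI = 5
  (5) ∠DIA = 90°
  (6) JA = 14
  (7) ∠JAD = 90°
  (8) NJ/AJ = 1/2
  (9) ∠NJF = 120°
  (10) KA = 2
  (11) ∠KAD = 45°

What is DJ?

Step 1: By the law of cosines on triangle DIA: DA² = 5² + 11² − 2·5·11·cos(90°) = 146, so DA = √146.
Step 2: By the law of cosines on triangle DAJ: DJ² = √146² + 14² − 2·√146·14·cos(90°) = 342, so DJ = 3·√38.

Therefore, the length of DJ = 3·√38.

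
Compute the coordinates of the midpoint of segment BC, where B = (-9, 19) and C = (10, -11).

The midpoint is the point halfway along the segment.
Move half the horizontal distance: -9 + (10 - -9)/2 = -9 + 19/2 = 1/2
Move half the vertical distance: 19 + (-11 - 19)/2 = 19 + -30/2 = 4
Midpoint = (1/2, 4)

(1/2, 4)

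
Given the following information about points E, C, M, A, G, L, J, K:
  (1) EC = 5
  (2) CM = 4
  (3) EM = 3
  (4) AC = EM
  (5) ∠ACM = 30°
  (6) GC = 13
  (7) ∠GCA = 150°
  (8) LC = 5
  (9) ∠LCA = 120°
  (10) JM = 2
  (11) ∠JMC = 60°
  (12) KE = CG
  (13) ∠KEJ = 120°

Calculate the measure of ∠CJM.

Step 1: By the law of cosines on triangle JMC: JC² = 2² + 4² − 2·2·4·cos(60°) = 12, so JC = 2·√3.
Step 2: By the inverse law of cosines on triangle CJM: cos(∠CJM) = ((2·√3)² + 2² − 4²) / (2·2·√3·2) = 0/13.86 = 0, so ∠CJM = 90°.

Therefore, the measure of angle ∠CJM = 90°.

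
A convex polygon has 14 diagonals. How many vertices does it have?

Using d = n(n - 3)/2, we solve 14 = n(n - 3)/2.
So n(n - 3) = 28.
Testing n = 7: 7 * 4 = 28 = 28. Correct.
The polygon has 7 sides.

7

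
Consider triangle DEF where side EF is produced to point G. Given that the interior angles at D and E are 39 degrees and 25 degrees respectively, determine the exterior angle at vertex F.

By the exterior angle theorem, an exterior angle of a triangle equals the sum of the two remote interior angles.
Exterior angle = angle D + angle E
Exterior angle = 39 + 25 = 64 degrees

64 degrees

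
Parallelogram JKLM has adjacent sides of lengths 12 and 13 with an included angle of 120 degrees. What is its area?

Area = 12 * 13 * sin(120°) = 156 * sqrt(3)/2 = 78*sqrt(3)

78*sqrt(3)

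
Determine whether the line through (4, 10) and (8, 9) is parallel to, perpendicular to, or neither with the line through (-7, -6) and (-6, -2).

Slope of line 1: m1 = (9 - 10)/(8 - 4) = -1/4 = -1/4
Slope of line 2: m2 = (-2 - -6)/(-6 - -7) = 4/1 = 4
Two lines are perpendicular when the product of their slopes is -1 (negative reciprocals).
m1 * m2 = (-1/4) * (4) = -1, confirming perpendicularity.

Perpendicular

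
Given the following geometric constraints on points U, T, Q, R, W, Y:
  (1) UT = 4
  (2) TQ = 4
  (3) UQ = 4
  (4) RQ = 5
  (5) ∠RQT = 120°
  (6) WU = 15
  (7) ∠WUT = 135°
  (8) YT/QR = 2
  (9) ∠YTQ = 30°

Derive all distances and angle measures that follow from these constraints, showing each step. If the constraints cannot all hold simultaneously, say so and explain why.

The constraints are consistent.

From the given relations:
  YT = 2·QR = 2·5 = 10

Step 1: From TQ = 4, QR = 5, and ∠TQR = 120°, by the law of cosines:
  TR² = TQ² + QR² - 2·TQ·QR·cos(120°) = 16 + 25 + 20 = 61
  TR = √61

Step 2: From TU = 4, UW = 15, and ∠TUW = 135°, by the law of cosines:
  TW² = TU² + UW² - 2·TU·UW·cos(135°) = 16 + 225 + 84.85 = 325.9
  TW ≈ 18.05

Step 3: From QT = 4, TY = 10, and ∠QTY = 30°, by the law of cosines:
  QY² = QT² + TY² - 2·QT·TY·cos(30°) = 16 + 100 - 69.28 = 46.72
  QY ≈ 6.84

Step 4: From UQ = 4, UT = 4, QT = 4, by the inverse law of cosines:
  cos(∠QUT) = (UQ² + UT² - QT²) / (2·UQ·UT)
  ∠QUT = 60°

Step 5: From TQ = 4, TU = 4, QU = 4, by the inverse law of cosines:
  cos(∠QTU) = (TQ² + TU² - QU²) / (2·TQ·TU)
  ∠QTU = 60°

Step 6: From QT = 4, QU = 4, TU = 4, by the inverse law of cosines:
  cos(∠TQU) = (QT² + QU² - TU²) / (2·QT·QU)
  ∠TQU = 60°

Step 7: From TQ = 4, TR = √61, QR = 5, by the inverse law of cosines:
  cos(∠QTR) = (TQ² + TR² - QR²) / (2·TQ·TR)
  ∠QTR = 33.67°

Step 8: From TU = 4, TW = 18.05, UW = 15, by the inverse law of cosines:
  cos(∠UTW) = (TU² + TW² - UW²) / (2·TU·TW)
  ∠UTW = 35.99°

Step 9: From QT = 4, QY = 6.84, TY = 10, by the inverse law of cosines:
  cos(∠TQY) = (QT² + QY² - TY²) / (2·QT·QY)
  ∠TQY = 132.99°

Step 10: From RQ = 5, RT = √61, QT = 4, by the inverse law of cosines:
  cos(∠QRT) = (RQ² + RT² - QT²) / (2·RQ·RT)
  ∠QRT = 26.33°

Step 11: From WT = 18.05, WU = 15, TU = 4, by the inverse law of cosines:
  cos(∠TWU) = (WT² + WU² - TU²) / (2·WT·WU)
  ∠TWU = 9.01°

Step 12: From YQ = 6.84, YT = 10, QT = 4, by the inverse law of cosines:
  cos(∠QYT) = (YQ² + YT² - QT²) / (2·YQ·YT)
  ∠QYT = 17.01°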